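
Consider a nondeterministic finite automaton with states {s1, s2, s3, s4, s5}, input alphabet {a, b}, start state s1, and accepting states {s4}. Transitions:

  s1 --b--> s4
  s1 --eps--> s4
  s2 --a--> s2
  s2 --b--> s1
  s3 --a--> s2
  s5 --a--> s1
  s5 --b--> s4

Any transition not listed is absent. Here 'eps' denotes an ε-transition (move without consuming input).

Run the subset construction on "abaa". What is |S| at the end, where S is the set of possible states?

0

Start: ε-closure({s1}) = {s1, s4}.
Read 'a': s1→∅, s4→∅; now ∅.
The set is empty and remains empty for the remaining 3 symbols.
That set has 0 states.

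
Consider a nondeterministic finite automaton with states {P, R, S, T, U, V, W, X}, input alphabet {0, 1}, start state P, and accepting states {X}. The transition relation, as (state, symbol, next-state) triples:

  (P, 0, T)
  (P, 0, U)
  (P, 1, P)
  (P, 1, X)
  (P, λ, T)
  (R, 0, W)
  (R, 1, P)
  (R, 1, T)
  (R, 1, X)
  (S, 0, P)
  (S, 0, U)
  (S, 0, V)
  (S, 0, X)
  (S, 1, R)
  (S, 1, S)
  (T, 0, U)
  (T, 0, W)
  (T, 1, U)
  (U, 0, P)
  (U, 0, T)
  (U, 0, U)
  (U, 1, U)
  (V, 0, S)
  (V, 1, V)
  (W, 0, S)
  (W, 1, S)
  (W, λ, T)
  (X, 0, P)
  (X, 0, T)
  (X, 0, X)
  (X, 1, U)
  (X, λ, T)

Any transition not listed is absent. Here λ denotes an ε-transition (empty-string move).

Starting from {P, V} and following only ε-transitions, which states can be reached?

{P, T, V}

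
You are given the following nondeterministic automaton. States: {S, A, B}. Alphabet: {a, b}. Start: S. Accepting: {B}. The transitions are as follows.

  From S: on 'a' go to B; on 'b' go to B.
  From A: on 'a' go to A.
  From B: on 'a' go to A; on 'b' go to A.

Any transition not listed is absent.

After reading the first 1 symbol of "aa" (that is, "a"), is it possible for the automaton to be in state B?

Yes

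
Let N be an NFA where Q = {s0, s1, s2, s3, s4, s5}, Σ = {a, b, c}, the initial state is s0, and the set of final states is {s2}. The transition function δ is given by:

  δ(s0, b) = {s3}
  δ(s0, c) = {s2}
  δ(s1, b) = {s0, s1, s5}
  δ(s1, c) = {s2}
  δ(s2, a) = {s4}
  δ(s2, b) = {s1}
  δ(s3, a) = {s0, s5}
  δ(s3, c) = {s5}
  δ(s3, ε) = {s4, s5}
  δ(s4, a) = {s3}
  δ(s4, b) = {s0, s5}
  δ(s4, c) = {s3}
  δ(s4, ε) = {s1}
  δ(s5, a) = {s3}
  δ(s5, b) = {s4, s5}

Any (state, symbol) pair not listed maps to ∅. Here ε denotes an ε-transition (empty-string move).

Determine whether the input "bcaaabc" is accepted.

Yes

Start in {s0}.
Read 'b': s0→{s3}; union {s3}; ε-closure = {s1, s3, s4, s5}.
Read 'c': s1→{s2}, s3→{s5}, s4→{s3}, s5→∅; union {s2, s3, s5}; ε-closure = {s1, s2, s3, s4, s5}.
Read 'a': s1→∅, s2→{s4}, s3→{s0, s5}, s4→{s3}, s5→{s3}; union {s0, s3, s4, s5}; ε-closure = {s0, s1, s3, s4, s5}.
Read 'a': s0→∅, s1→∅, s3→{s0, s5}, s4→{s3}, s5→{s3}; union {s0, s3, s5}; ε-closure = {s0, s1, s3, s4, s5}.
Read 'a': s0→∅, s1→∅, s3→{s0, s5}, s4→{s3}, s5→{s3}; union {s0, s3, s5}; ε-closure = {s0, s1, s3, s4, s5}.
Read 'b': s0→{s3}, s1→{s0, s1, s5}, s3→∅, s4→{s0, s5}, s5→{s4, s5}; now {s0, s1, s3, s4, s5}.
Read 'c': s0→{s2}, s1→{s2}, s3→{s5}, s4→{s3}, s5→∅; union {s2, s3, s5}; ε-closure = {s1, s2, s3, s4, s5}.
The final set {s1, s2, s3, s4, s5} contains the accepting state s2.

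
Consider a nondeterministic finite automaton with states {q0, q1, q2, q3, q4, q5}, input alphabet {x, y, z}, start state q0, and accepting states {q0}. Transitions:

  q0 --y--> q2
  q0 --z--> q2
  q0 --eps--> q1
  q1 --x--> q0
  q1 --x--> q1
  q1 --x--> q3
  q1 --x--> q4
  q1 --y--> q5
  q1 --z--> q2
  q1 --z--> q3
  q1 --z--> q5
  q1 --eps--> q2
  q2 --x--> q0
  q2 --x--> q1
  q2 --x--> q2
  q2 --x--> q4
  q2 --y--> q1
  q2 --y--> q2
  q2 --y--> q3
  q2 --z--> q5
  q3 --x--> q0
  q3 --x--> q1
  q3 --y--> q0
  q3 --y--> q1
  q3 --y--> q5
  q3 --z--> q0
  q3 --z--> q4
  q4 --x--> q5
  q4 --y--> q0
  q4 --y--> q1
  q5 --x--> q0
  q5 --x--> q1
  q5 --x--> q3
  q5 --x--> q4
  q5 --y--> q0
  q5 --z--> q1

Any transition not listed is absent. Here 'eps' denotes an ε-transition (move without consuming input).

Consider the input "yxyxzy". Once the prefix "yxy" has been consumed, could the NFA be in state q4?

Start: ε-closure({q0}) = {q0, q1, q2}.
Read 'y': {q0, q1, q2} → {q1, q2, q3, q5}.
Read 'x': {q1, q2, q3, q5} → {q0, q1, q2, q3, q4}.
Read 'y': {q0, q1, q2, q3, q4} → {q0, q1, q2, q3, q5}.
State q4 is not in {q0, q1, q2, q3, q5}.

No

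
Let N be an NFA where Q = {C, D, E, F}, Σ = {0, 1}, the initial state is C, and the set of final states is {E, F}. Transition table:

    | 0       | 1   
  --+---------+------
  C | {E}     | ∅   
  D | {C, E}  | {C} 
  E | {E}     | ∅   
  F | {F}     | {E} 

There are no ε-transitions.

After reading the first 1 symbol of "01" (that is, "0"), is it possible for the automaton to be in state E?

Yes

Start in {C}.
Read '0': C→{E}; now {E}.
State E is in {E}.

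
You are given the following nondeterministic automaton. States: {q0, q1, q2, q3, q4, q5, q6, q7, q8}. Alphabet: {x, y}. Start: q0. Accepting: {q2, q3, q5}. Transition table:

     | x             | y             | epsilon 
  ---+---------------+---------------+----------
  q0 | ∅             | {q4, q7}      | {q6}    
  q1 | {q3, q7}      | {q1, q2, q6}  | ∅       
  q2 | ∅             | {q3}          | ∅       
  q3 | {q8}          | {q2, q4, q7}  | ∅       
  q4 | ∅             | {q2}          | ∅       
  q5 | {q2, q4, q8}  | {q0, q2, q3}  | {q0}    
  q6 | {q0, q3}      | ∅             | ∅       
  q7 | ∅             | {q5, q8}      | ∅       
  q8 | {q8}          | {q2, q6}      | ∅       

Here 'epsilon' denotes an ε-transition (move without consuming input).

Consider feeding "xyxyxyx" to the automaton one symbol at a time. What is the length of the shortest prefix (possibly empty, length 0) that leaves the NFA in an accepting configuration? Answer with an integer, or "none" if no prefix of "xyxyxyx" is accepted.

1

Start: ε-closure({q0}) = {q0, q6}.
Read 'x': {q0, q6} → {q0, q3, q6}.
None of the earlier sets intersect F, but {q0, q3, q6} does.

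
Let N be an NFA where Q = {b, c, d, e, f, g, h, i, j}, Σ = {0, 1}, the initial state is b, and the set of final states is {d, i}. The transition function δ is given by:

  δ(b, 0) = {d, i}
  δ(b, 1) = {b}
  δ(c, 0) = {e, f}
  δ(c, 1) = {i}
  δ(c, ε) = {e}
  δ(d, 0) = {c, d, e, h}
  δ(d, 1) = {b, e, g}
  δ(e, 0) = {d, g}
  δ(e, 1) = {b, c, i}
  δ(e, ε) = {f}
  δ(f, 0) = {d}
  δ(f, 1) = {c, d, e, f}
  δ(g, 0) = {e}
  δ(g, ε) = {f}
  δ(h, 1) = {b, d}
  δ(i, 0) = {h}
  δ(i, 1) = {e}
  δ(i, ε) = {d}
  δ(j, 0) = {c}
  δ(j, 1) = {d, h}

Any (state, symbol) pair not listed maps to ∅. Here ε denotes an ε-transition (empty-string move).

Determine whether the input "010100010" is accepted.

Yes

Start in {b}.
Read '0': {b} → {d, i}.
Read '1': {d, i} → {b, e, f, g}.
Read '0': {b, e, f, g} → {d, e, f, g, i}.
Read '1': {d, e, f, g, i} → {b, c, d, e, f, g, i}.
Read '0': {b, c, d, e, f, g, i} → {c, d, e, f, g, h, i}.
Read '0': {c, d, e, f, g, h, i} → {c, d, e, f, g, h}.
Read '0': {c, d, e, f, g, h} → {c, d, e, f, g, h}.
Read '1': {c, d, e, f, g, h} → {b, c, d, e, f, g, i}.
Read '0': {b, c, d, e, f, g, i} → {c, d, e, f, g, h, i}.
The final set {c, d, e, f, g, h, i} contains the accepting states d, i.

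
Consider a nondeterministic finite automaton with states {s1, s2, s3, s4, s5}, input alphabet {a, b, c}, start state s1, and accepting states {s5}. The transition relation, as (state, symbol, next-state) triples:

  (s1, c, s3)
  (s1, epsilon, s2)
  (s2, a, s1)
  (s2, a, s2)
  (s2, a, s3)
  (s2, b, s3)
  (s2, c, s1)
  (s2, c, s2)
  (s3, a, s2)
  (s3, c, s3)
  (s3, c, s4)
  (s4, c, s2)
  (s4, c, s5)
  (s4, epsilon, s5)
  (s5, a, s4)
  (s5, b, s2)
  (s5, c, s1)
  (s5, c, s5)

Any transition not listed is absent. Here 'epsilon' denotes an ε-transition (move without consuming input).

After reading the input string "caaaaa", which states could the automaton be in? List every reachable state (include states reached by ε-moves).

{s1, s2, s3}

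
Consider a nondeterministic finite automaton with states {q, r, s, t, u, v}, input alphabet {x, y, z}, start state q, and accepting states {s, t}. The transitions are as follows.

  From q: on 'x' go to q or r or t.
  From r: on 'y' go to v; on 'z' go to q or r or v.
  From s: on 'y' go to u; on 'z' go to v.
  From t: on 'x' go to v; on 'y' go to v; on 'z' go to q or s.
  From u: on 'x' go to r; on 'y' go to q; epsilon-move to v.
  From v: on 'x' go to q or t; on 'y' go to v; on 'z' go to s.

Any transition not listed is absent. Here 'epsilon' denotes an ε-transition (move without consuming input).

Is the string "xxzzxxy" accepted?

No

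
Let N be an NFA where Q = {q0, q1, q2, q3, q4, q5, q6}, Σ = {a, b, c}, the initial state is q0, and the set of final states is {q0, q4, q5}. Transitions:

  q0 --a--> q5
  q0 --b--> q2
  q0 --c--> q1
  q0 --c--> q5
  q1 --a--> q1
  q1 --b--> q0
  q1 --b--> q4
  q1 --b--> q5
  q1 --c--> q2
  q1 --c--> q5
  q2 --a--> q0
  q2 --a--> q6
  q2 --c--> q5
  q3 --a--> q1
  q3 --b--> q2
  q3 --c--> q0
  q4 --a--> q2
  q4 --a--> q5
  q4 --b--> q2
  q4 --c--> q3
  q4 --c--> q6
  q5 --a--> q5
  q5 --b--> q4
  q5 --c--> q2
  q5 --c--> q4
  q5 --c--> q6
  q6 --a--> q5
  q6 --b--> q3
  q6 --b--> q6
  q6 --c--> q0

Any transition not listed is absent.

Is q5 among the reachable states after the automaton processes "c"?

Yes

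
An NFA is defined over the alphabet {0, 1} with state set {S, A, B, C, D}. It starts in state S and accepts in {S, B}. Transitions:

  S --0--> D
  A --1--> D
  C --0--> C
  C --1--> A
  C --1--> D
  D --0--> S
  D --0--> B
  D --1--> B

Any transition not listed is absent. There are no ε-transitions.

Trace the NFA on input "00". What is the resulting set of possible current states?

Start in {S}.
Read '0': {S} → {D}.
Read '0': {D} → {S, B}.

{S, B}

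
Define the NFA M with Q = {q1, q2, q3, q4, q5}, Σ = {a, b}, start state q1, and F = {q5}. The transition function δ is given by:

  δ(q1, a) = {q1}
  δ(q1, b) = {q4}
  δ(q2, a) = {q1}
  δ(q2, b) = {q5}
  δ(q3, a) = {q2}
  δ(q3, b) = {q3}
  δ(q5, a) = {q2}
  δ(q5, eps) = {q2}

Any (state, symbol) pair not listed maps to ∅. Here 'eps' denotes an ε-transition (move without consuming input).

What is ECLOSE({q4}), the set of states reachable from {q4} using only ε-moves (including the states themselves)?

Begin with {q4}.
No ε-moves leave this set, so the closure equals the set itself.

{q4}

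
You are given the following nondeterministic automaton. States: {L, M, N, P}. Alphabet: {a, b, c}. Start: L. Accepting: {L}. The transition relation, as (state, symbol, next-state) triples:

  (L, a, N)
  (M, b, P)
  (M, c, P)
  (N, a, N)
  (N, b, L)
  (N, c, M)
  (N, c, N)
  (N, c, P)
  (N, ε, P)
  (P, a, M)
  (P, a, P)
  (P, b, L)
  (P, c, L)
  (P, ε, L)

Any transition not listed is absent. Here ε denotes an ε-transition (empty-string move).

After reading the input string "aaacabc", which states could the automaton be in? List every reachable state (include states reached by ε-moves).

Start in {L}.
Read 'a': L→{N}; union {N}; ε-closure = {L, N, P}.
Read 'a': L→{N}, N→{N}, P→{M, P}; union {M, N, P}; ε-closure = {L, M, N, P}.
Read 'a': L→{N}, M→∅, N→{N}, P→{M, P}; union {M, N, P}; ε-closure = {L, M, N, P}.
Read 'c': L→∅, M→{P}, N→{M, N, P}, P→{L}; now {L, M, N, P}.
Read 'a': L→{N}, M→∅, N→{N}, P→{M, P}; union {M, N, P}; ε-closure = {L, M, N, P}.
Read 'b': L→∅, M→{P}, N→{L}, P→{L}; now {L, P}.
Read 'c': L→∅, P→{L}; now {L}.

{L}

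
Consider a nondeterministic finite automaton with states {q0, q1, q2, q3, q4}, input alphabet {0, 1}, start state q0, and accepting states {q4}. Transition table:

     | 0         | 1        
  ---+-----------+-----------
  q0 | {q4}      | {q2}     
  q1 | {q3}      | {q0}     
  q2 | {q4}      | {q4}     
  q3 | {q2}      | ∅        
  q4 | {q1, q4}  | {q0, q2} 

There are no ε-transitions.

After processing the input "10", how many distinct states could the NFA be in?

1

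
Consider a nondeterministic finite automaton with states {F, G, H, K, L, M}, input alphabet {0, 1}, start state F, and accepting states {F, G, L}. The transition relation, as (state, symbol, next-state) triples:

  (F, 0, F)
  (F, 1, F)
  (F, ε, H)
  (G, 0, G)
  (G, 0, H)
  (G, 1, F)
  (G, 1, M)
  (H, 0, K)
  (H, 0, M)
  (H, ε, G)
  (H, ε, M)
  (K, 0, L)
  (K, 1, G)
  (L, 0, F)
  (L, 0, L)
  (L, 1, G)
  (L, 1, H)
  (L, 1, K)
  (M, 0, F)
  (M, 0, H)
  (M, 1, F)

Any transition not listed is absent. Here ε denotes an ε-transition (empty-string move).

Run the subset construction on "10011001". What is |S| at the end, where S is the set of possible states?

Start: ε-closure({F}) = {F, G, H, M}.
Read '1': F→{F}, G→{F, M}, H→∅, M→{F}; union {F, M}; ε-closure = {F, G, H, M}.
Read '0': F→{F}, G→{G, H}, H→{K, M}, M→{F, H}; now {F, G, H, K, M}.
Read '0': F→{F}, G→{G, H}, H→{K, M}, K→{L}, M→{F, H}; now {F, G, H, K, L, M}.
Read '1': F→{F}, G→{F, M}, H→∅, K→{G}, L→{G, H, K}, M→{F}; now {F, G, H, K, M}.
Read '1': F→{F}, G→{F, M}, H→∅, K→{G}, M→{F}; union {F, G, M}; ε-closure = {F, G, H, M}.
Read '0': F→{F}, G→{G, H}, H→{K, M}, M→{F, H}; now {F, G, H, K, M}.
Read '0': F→{F}, G→{G, H}, H→{K, M}, K→{L}, M→{F, H}; now {F, G, H, K, L, M}.
Read '1': F→{F}, G→{F, M}, H→∅, K→{G}, L→{G, H, K}, M→{F}; now {F, G, H, K, M}.
That set has 5 states.

5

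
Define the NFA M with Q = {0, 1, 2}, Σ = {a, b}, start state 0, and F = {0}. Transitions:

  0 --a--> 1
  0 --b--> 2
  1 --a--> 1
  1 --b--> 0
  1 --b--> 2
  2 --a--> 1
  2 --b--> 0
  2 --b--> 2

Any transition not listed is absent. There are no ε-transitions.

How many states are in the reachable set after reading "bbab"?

Start in {0}.
Read 'b': 0→{2}; now {2}.
Read 'b': 2→{0, 2}; now {0, 2}.
Read 'a': 0→{1}, 2→{1}; now {1}.
Read 'b': 1→{0, 2}; now {0, 2}.
That set has 2 states.

2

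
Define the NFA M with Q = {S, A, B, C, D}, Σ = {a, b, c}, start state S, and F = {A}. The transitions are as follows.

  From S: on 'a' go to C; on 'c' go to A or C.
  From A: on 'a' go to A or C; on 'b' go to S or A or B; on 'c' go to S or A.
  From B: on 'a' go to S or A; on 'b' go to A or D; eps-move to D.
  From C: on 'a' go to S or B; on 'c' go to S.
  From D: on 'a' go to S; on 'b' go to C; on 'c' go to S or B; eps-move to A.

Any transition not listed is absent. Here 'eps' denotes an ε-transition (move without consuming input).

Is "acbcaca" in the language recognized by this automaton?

No

Start in {S}.
Read 'a': S→{C}; now {C}.
Read 'c': C→{S}; now {S}.
Read 'b': S→∅; now ∅.
The set is empty and remains empty for the remaining 4 symbols.
The final set ∅ contains no accepting state.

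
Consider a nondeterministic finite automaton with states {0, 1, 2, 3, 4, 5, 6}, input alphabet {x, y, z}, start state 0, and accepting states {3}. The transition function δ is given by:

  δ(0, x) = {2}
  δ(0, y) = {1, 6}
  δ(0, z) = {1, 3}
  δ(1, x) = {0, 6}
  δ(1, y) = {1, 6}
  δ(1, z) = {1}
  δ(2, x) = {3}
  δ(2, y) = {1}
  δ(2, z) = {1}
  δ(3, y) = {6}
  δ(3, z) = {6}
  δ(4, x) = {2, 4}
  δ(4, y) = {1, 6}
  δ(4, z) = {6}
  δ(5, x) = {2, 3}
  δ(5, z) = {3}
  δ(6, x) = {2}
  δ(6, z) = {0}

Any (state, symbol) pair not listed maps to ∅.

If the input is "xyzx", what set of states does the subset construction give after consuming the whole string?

{0, 6}

Start in {0}.
Read 'x': {0} → {2}.
Read 'y': {2} → {1}.
Read 'z': {1} → {1}.
Read 'x': {1} → {0, 6}.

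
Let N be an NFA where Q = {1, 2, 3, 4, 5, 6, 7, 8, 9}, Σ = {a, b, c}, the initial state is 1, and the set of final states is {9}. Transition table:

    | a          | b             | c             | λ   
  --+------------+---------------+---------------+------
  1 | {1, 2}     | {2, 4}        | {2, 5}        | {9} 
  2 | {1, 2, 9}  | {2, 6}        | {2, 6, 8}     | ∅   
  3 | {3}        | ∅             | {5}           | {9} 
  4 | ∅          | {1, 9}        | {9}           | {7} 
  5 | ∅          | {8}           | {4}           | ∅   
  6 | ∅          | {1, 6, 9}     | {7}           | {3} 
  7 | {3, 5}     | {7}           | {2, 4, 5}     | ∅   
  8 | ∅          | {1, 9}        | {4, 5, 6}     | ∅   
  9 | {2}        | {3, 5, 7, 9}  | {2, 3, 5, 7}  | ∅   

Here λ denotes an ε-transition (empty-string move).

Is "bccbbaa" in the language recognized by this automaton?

Yes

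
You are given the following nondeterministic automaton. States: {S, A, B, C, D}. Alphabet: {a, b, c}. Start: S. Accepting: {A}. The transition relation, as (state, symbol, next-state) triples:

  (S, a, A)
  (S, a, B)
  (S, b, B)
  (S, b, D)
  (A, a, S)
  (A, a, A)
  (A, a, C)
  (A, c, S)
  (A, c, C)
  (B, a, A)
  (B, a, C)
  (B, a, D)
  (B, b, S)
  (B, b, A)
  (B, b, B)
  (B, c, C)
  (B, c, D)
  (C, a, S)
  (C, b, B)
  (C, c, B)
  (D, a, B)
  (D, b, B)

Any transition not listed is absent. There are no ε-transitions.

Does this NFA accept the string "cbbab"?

No

Start in {S}.
Read 'c': {S} → ∅.
The set is empty and remains empty for the remaining 4 symbols.
The final set ∅ contains no accepting state.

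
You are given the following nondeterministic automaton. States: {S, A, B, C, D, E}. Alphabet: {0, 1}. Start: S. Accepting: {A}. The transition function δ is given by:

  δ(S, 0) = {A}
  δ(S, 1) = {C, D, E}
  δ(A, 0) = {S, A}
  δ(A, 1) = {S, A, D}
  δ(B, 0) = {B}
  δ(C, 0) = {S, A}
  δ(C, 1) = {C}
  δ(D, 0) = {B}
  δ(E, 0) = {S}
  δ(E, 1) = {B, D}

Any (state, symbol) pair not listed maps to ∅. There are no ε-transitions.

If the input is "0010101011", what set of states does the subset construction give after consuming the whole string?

Start in {S}.
Read '0': S→{A}; now {A}.
Read '0': A→{S, A}; now {S, A}.
Read '1': S→{C, D, E}, A→{S, A, D}; now {S, A, C, D, E}.
Read '0': S→{A}, A→{S, A}, C→{S, A}, D→{B}, E→{S}; now {S, A, B}.
Read '1': S→{C, D, E}, A→{S, A, D}, B→∅; now {S, A, C, D, E}.
Read '0': S→{A}, A→{S, A}, C→{S, A}, D→{B}, E→{S}; now {S, A, B}.
Read '1': S→{C, D, E}, A→{S, A, D}, B→∅; now {S, A, C, D, E}.
Read '0': S→{A}, A→{S, A}, C→{S, A}, D→{B}, E→{S}; now {S, A, B}.
Read '1': S→{C, D, E}, A→{S, A, D}, B→∅; now {S, A, C, D, E}.
Read '1': S→{C, D, E}, A→{S, A, D}, C→{C}, D→∅, E→{B, D}; now {S, A, B, C, D, E}.

{S, A, B, C, D, E}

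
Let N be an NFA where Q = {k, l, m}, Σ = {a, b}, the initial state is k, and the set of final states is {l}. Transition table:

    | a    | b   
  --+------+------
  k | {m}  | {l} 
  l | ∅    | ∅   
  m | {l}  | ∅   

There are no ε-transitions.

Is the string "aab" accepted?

No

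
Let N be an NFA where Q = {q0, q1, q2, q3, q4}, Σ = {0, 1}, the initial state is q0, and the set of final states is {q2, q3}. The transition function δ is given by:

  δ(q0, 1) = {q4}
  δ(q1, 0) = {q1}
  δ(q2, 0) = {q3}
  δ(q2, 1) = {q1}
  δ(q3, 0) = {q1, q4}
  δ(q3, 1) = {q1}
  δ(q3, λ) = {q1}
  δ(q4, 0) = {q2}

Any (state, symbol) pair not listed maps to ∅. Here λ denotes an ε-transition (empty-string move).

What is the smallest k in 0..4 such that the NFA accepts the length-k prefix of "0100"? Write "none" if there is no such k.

none

Start in {q0}.
Read '0': {q0} → ∅.
The set is empty and remains empty for the remaining 3 symbols.
No reachable set along the way intersects F.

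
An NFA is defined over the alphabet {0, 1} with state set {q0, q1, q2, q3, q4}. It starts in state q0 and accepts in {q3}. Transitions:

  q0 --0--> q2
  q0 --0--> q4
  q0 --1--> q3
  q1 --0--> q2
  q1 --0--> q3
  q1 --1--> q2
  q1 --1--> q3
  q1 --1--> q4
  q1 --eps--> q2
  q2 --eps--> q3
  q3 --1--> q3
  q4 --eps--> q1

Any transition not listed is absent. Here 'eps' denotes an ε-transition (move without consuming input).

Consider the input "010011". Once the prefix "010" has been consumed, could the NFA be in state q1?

No

Start in {q0}.
Read '0': {q0} → {q1, q2, q3, q4}.
Read '1': {q1, q2, q3, q4} → {q1, q2, q3, q4}.
Read '0': {q1, q2, q3, q4} → {q2, q3}.
State q1 is not in {q2, q3}.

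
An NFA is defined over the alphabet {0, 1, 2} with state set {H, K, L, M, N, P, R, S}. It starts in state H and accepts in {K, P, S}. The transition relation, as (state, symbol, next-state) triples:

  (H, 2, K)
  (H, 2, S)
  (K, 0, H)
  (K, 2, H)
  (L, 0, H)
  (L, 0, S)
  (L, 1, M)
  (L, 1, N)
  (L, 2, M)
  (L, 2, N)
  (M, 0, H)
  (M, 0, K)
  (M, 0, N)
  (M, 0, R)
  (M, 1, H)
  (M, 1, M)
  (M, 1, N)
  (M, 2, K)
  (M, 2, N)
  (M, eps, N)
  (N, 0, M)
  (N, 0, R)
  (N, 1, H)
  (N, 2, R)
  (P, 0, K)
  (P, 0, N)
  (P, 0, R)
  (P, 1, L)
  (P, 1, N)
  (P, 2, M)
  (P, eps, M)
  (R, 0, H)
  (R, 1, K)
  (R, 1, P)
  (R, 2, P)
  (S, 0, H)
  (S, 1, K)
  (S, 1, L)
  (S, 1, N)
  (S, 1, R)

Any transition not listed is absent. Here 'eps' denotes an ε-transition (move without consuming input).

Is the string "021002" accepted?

No

Start in {H}.
Read '0': {H} → ∅.
The set is empty and remains empty for the remaining 5 symbols.
The final set ∅ contains no accepting state.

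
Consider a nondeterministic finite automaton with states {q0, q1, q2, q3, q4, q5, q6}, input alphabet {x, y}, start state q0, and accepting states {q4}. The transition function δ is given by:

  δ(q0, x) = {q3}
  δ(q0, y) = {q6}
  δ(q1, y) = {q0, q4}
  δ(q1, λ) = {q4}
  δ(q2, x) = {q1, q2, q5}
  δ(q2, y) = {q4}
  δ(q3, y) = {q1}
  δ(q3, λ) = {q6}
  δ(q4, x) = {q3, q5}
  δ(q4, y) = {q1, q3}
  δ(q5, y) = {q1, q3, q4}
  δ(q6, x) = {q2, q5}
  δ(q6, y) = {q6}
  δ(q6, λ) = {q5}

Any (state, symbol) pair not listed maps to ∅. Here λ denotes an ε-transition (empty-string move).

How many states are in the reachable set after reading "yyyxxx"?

6

Start in {q0}.
Read 'y': {q0} → {q5, q6}.
Read 'y': {q5, q6} → {q1, q3, q4, q5, q6}.
Read 'y': {q1, q3, q4, q5, q6} → {q0, q1, q3, q4, q5, q6}.
Read 'x': {q0, q1, q3, q4, q5, q6} → {q2, q3, q5, q6}.
Read 'x': {q2, q3, q5, q6} → {q1, q2, q4, q5}.
Read 'x': {q1, q2, q4, q5} → {q1, q2, q3, q4, q5, q6}.
That set has 6 states.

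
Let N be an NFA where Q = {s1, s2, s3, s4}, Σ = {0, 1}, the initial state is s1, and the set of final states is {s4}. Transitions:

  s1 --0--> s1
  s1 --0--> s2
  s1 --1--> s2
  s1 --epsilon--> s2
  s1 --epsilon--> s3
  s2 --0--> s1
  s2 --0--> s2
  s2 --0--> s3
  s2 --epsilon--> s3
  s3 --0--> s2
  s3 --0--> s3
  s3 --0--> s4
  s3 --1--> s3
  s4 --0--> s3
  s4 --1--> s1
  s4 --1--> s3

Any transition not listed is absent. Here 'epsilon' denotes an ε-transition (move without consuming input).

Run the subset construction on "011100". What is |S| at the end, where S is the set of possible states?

4

Start: ε-closure({s1}) = {s1, s2, s3}.
Read '0': s1→{s1, s2}, s2→{s1, s2, s3}, s3→{s2, s3, s4}; now {s1, s2, s3, s4}.
Read '1': s1→{s2}, s2→∅, s3→{s3}, s4→{s1, s3}; now {s1, s2, s3}.
Read '1': s1→{s2}, s2→∅, s3→{s3}; now {s2, s3}.
Read '1': s2→∅, s3→{s3}; now {s3}.
Read '0': s3→{s2, s3, s4}; now {s2, s3, s4}.
Read '0': s2→{s1, s2, s3}, s3→{s2, s3, s4}, s4→{s3}; now {s1, s2, s3, s4}.
That set has 4 states.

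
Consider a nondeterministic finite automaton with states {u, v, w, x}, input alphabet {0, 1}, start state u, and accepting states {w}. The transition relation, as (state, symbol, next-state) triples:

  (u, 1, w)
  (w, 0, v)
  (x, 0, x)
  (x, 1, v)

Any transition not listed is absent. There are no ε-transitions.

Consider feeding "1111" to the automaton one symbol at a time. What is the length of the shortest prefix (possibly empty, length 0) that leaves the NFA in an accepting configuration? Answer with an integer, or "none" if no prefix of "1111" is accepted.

Start in {u}.
Read '1': u→{w}; now {w}.
None of the earlier sets intersect F, but {w} does.

1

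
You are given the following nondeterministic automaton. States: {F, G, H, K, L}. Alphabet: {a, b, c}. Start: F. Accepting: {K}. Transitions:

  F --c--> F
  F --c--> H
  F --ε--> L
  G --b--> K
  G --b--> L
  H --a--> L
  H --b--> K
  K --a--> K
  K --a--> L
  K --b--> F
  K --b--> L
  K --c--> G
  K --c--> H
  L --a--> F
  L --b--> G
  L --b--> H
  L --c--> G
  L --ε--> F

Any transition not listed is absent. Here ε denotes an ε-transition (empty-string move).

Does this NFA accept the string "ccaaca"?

No

Start: ε-closure({F}) = {F, L}.
Read 'c': F→{F, H}, L→{G}; union {F, G, H}; ε-closure = {F, G, H, L}.
Read 'c': F→{F, H}, G→∅, H→∅, L→{G}; union {F, G, H}; ε-closure = {F, G, H, L}.
Read 'a': F→∅, G→∅, H→{L}, L→{F}; now {F, L}.
Read 'a': F→∅, L→{F}; union {F}; ε-closure = {F, L}.
Read 'c': F→{F, H}, L→{G}; union {F, G, H}; ε-closure = {F, G, H, L}.
Read 'a': F→∅, G→∅, H→{L}, L→{F}; now {F, L}.
The final set {F, L} contains no accepting state.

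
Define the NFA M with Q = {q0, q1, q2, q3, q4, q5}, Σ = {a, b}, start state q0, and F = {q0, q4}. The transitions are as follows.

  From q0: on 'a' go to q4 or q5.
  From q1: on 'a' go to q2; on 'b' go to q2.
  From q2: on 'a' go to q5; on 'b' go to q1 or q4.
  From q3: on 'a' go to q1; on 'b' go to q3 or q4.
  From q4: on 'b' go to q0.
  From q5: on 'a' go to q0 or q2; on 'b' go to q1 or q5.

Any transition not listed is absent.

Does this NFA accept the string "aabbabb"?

Start in {q0}.
Read 'a': q0→{q4, q5}; now {q4, q5}.
Read 'a': q4→∅, q5→{q0, q2}; now {q0, q2}.
Read 'b': q0→∅, q2→{q1, q4}; now {q1, q4}.
Read 'b': q1→{q2}, q4→{q0}; now {q0, q2}.
Read 'a': q0→{q4, q5}, q2→{q5}; now {q4, q5}.
Read 'b': q4→{q0}, q5→{q1, q5}; now {q0, q1, q5}.
Read 'b': q0→∅, q1→{q2}, q5→{q1, q5}; now {q1, q2, q5}.
The final set {q1, q2, q5} contains no accepting state.

No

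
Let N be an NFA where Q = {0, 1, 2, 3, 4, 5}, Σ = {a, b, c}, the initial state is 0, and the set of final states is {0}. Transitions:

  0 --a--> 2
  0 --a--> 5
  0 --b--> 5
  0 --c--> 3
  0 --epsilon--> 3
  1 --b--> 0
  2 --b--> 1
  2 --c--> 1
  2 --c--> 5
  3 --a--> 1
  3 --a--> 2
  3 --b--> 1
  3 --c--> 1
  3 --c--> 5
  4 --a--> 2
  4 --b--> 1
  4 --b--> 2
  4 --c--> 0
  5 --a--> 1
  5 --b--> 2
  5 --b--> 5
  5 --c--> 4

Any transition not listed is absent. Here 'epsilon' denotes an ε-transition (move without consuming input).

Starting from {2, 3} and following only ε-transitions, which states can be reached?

{2, 3}

Begin with {2, 3}.
No ε-moves leave this set, so the closure equals the set itself.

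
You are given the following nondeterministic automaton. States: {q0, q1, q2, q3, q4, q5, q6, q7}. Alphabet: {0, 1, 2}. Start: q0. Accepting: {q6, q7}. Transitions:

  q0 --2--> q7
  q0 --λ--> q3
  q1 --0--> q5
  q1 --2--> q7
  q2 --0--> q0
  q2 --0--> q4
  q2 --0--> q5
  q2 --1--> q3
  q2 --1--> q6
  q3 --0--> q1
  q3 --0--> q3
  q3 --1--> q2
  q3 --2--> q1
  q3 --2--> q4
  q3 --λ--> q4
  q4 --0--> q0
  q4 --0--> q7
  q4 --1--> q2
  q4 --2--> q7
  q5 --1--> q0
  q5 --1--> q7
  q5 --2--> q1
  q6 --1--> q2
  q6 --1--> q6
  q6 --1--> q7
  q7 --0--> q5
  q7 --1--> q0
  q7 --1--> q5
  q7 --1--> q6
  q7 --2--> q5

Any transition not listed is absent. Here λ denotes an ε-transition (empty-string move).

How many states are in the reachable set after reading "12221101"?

Start: ε-closure({q0}) = {q0, q3, q4}.
Read '1': {q0, q3, q4} → {q2}.
Read '2': {q2} → ∅.
The set is empty and remains empty for the remaining 6 symbols.
That set has 0 states.

0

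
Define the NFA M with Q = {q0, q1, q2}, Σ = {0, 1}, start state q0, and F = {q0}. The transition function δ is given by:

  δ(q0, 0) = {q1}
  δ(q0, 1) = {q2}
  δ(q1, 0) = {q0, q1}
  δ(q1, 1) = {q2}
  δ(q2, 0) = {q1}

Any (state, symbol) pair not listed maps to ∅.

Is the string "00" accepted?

Start in {q0}.
Read '0': q0→{q1}; now {q1}.
Read '0': q1→{q0, q1}; now {q0, q1}.
The final set {q0, q1} contains the accepting state q0.

Yes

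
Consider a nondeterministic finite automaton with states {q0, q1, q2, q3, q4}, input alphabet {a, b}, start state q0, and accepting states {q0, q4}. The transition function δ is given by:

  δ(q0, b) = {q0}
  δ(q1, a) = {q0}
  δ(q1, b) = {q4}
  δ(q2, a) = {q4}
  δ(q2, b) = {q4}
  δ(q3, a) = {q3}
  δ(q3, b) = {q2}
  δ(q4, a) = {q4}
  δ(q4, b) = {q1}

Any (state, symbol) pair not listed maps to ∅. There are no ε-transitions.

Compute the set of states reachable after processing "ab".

∅

Start in {q0}.
Read 'a': {q0} → ∅.
The set is empty and remains empty for the remaining 1 symbol.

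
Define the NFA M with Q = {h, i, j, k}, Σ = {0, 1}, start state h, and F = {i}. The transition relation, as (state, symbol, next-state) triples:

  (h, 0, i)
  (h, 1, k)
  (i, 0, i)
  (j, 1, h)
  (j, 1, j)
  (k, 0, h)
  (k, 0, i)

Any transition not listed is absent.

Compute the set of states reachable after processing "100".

{i}

Start in {h}.
Read '1': {h} → {k}.
Read '0': {k} → {h, i}.
Read '0': {h, i} → {i}.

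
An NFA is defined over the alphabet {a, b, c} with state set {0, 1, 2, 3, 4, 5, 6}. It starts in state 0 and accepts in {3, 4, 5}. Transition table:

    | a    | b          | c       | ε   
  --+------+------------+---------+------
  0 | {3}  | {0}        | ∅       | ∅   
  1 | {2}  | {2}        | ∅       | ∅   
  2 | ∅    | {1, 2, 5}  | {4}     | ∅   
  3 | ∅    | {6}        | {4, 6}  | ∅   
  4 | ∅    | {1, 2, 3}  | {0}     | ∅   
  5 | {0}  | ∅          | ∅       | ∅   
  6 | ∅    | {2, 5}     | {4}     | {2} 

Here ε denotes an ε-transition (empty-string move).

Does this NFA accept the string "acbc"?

Start in {0}.
Read 'a': 0→{3}; now {3}.
Read 'c': 3→{4, 6}; union {4, 6}; ε-closure = {2, 4, 6}.
Read 'b': 2→{1, 2, 5}, 4→{1, 2, 3}, 6→{2, 5}; now {1, 2, 3, 5}.
Read 'c': 1→∅, 2→{4}, 3→{4, 6}, 5→∅; union {4, 6}; ε-closure = {2, 4, 6}.
The final set {2, 4, 6} contains the accepting state 4.

Yes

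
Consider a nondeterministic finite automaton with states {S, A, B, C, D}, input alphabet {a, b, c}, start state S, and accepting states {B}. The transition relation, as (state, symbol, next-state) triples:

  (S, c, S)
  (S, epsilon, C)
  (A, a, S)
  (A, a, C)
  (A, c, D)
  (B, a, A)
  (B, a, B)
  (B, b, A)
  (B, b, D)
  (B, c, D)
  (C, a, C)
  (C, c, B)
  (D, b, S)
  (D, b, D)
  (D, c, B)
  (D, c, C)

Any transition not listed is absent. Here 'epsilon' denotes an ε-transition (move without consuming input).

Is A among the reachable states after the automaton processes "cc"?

No

Start: ε-closure({S}) = {S, C}.
Read 'c': {S, C} → {S, B, C}.
Read 'c': {S, B, C} → {S, B, C, D}.
State A is not in {S, B, C, D}.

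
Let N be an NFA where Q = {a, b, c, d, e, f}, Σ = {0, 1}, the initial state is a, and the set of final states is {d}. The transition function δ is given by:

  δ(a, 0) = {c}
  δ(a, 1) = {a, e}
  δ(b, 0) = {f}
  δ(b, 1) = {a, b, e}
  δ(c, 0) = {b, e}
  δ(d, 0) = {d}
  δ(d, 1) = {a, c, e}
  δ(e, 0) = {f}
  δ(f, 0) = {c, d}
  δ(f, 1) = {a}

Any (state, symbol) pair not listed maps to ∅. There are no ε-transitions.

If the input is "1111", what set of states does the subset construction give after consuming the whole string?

Start in {a}.
Read '1': a→{a, e}; now {a, e}.
Read '1': a→{a, e}, e→∅; now {a, e}.
Read '1': a→{a, e}, e→∅; now {a, e}.
Read '1': a→{a, e}, e→∅; now {a, e}.

{a, e}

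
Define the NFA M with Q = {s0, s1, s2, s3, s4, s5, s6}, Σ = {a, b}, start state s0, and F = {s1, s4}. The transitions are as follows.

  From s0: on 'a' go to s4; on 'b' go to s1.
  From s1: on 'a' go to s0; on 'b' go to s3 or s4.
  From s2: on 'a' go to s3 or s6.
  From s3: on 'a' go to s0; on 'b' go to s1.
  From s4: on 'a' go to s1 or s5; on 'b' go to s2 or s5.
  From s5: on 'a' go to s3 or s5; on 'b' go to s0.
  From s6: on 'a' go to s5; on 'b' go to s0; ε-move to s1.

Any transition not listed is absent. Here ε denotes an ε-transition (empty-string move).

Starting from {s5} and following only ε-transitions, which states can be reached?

Begin with {s5}.
No ε-moves leave this set, so the closure equals the set itself.

{s5}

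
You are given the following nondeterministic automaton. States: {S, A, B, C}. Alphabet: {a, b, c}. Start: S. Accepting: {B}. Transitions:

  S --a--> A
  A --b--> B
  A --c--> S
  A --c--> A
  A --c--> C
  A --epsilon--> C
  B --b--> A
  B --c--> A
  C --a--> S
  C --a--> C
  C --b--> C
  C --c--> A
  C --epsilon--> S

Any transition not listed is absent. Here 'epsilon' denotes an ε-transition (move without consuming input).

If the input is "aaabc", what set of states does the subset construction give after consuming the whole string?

{S, A, C}

Start in {S}.
Read 'a': S→{A}; union {A}; ε-closure = {S, A, C}.
Read 'a': S→{A}, A→∅, C→{S, C}; now {S, A, C}.
Read 'a': S→{A}, A→∅, C→{S, C}; now {S, A, C}.
Read 'b': S→∅, A→{B}, C→{C}; union {B, C}; ε-closure = {S, B, C}.
Read 'c': S→∅, B→{A}, C→{A}; union {A}; ε-closure = {S, A, C}.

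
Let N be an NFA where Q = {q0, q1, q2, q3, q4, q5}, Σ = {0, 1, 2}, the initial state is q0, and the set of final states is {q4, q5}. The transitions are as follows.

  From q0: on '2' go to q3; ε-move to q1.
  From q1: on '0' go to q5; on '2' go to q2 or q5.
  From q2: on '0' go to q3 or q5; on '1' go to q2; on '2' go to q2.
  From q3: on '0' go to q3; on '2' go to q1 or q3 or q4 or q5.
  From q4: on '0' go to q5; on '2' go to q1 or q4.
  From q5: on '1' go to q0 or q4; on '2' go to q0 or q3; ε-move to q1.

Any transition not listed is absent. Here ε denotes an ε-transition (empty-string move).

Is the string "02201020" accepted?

Yes

Start: ε-closure({q0}) = {q0, q1}.
Read '0': {q0, q1} → {q1, q5}.
Read '2': {q1, q5} → {q0, q1, q2, q3, q5}.
Read '2': {q0, q1, q2, q3, q5} → {q0, q1, q2, q3, q4, q5}.
Read '0': {q0, q1, q2, q3, q4, q5} → {q1, q3, q5}.
Read '1': {q1, q3, q5} → {q0, q1, q4}.
Read '0': {q0, q1, q4} → {q1, q5}.
Read '2': {q1, q5} → {q0, q1, q2, q3, q5}.
Read '0': {q0, q1, q2, q3, q5} → {q1, q3, q5}.
The final set {q1, q3, q5} contains the accepting state q5.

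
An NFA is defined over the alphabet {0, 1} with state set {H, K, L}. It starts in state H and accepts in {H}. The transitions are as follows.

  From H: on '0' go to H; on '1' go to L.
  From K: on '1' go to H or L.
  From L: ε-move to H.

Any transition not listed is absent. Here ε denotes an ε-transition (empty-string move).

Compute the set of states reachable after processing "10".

{H}

Start in {H}.
Read '1': {H} → {H, L}.
Read '0': {H, L} → {H}.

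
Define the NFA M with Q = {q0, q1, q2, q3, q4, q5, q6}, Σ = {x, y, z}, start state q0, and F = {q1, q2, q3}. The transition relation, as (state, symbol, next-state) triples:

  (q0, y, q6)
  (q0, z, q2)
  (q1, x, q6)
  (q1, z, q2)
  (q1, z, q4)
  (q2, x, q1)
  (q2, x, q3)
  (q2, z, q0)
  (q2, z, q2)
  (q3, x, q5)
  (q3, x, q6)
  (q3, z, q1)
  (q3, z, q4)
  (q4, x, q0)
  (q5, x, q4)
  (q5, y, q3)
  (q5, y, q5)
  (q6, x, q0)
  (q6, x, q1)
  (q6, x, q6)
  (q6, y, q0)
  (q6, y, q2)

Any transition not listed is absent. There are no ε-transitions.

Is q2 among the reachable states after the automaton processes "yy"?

Yes

Start in {q0}.
Read 'y': {q0} → {q6}.
Read 'y': {q6} → {q0, q2}.
State q2 is in {q0, q2}.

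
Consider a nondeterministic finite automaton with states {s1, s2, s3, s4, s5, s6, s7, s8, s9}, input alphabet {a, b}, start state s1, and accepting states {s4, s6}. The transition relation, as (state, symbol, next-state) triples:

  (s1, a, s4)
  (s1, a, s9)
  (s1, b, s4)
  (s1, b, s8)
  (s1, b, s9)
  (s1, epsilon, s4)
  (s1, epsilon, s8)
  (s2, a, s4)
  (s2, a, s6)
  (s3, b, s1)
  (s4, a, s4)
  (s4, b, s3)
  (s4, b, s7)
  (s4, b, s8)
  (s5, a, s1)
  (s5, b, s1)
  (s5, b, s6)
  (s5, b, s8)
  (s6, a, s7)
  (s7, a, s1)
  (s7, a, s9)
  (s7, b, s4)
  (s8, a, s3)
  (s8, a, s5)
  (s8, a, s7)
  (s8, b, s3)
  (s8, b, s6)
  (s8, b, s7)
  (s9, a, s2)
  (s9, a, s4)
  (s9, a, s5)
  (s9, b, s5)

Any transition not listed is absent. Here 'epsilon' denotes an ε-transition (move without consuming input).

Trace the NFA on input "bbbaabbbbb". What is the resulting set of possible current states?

{s1, s3, s4, s5, s6, s7, s8, s9}

Start: ε-closure({s1}) = {s1, s4, s8}.
Read 'b': s1→{s4, s8, s9}, s4→{s3, s7, s8}, s8→{s3, s6, s7}; now {s3, s4, s6, s7, s8, s9}.
Read 'b': s3→{s1}, s4→{s3, s7, s8}, s6→∅, s7→{s4}, s8→{s3, s6, s7}, s9→{s5}; now {s1, s3, s4, s5, s6, s7, s8}.
Read 'b': s1→{s4, s8, s9}, s3→{s1}, s4→{s3, s7, s8}, s5→{s1, s6, s8}, s6→∅, s7→{s4}, s8→{s3, s6, s7}; now {s1, s3, s4, s6, s7, s8, s9}.
Read 'a': s1→{s4, s9}, s3→∅, s4→{s4}, s6→{s7}, s7→{s1, s9}, s8→{s3, s5, s7}, s9→{s2, s4, s5}; union {s1, s2, s3, s4, s5, s7, s9}; ε-closure = {s1, s2, s3, s4, s5, s7, s8, s9}.
Read 'a': s1→{s4, s9}, s2→{s4, s6}, s3→∅, s4→{s4}, s5→{s1}, s7→{s1, s9}, s8→{s3, s5, s7}, s9→{s2, s4, s5}; union {s1, s2, s3, s4, s5, s6, s7, s9}; ε-closure = {s1, s2, s3, s4, s5, s6, s7, s8, s9}.
Read 'b': s1→{s4, s8, s9}, s2→∅, s3→{s1}, s4→{s3, s7, s8}, s5→{s1, s6, s8}, s6→∅, s7→{s4}, s8→{s3, s6, s7}, s9→{s5}; now {s1, s3, s4, s5, s6, s7, s8, s9}.
Read 'b': s1→{s4, s8, s9}, s3→{s1}, s4→{s3, s7, s8}, s5→{s1, s6, s8}, s6→∅, s7→{s4}, s8→{s3, s6, s7}, s9→{s5}; now {s1, s3, s4, s5, s6, s7, s8, s9}.
Read 'b': s1→{s4, s8, s9}, s3→{s1}, s4→{s3, s7, s8}, s5→{s1, s6, s8}, s6→∅, s7→{s4}, s8→{s3, s6, s7}, s9→{s5}; now {s1, s3, s4, s5, s6, s7, s8, s9}.
Read 'b': s1→{s4, s8, s9}, s3→{s1}, s4→{s3, s7, s8}, s5→{s1, s6, s8}, s6→∅, s7→{s4}, s8→{s3, s6, s7}, s9→{s5}; now {s1, s3, s4, s5, s6, s7, s8, s9}.
Read 'b': s1→{s4, s8, s9}, s3→{s1}, s4→{s3, s7, s8}, s5→{s1, s6, s8}, s6→∅, s7→{s4}, s8→{s3, s6, s7}, s9→{s5}; now {s1, s3, s4, s5, s6, s7, s8, s9}.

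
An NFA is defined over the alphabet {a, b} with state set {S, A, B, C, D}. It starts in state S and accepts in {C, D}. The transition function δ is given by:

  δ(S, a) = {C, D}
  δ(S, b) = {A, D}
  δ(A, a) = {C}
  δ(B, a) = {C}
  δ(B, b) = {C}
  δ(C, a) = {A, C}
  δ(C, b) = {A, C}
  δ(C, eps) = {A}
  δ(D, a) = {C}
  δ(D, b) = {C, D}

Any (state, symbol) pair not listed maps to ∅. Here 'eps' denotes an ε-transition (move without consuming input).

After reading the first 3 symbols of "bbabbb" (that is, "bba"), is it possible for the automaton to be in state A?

Start in {S}.
Read 'b': {S} → {A, D}.
Read 'b': {A, D} → {A, C, D}.
Read 'a': {A, C, D} → {A, C}.
State A is in {A, C}.

Yes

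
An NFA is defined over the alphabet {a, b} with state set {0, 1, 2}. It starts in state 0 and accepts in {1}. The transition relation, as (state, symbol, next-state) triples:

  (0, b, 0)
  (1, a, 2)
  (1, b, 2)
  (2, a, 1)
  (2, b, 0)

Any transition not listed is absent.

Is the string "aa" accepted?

No

Start in {0}.
Read 'a': {0} → ∅.
The set is empty and remains empty for the remaining 1 symbol.
The final set ∅ contains no accepting state.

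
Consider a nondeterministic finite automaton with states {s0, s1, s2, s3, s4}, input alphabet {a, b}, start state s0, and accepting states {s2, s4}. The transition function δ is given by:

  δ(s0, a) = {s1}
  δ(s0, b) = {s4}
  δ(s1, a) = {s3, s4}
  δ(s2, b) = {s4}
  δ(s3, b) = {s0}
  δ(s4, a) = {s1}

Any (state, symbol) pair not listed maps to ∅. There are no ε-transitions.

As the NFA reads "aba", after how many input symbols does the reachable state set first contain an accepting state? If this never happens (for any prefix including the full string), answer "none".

none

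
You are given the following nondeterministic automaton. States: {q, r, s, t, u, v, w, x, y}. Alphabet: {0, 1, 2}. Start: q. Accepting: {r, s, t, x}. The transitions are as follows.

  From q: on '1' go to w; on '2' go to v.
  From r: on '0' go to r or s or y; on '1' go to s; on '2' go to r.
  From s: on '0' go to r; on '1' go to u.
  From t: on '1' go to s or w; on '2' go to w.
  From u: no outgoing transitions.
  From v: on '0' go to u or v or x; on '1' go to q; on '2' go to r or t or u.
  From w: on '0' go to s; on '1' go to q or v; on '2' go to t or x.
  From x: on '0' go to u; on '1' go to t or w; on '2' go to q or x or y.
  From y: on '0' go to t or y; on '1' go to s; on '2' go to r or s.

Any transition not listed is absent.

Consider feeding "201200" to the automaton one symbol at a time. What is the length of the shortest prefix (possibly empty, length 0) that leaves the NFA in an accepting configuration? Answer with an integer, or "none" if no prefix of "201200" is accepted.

Start in {q}.
Read '2': q→{v}; now {v}.
Read '0': v→{u, v, x}; now {u, v, x}.
None of the earlier sets intersect F, but {u, v, x} does.

2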